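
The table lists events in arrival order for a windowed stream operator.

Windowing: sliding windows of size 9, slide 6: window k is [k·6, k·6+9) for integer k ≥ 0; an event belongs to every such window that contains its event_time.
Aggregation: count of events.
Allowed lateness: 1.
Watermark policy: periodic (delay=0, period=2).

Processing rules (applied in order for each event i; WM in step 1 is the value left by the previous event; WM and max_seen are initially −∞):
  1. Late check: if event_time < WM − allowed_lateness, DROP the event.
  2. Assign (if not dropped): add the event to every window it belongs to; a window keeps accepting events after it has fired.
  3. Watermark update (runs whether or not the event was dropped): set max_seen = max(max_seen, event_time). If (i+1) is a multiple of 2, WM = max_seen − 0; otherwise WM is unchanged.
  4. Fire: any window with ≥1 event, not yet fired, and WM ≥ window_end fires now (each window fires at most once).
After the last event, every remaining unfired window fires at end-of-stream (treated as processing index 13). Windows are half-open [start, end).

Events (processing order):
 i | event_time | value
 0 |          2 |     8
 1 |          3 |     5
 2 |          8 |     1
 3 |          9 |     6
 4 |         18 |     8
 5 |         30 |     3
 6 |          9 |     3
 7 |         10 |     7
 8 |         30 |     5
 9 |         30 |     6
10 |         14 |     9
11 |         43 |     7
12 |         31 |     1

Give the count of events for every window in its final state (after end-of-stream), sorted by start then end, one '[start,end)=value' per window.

i=0 t=2 v=8: → [0,9); WM=−∞
i=1 t=3 v=5: → [0,9); WM=3
i=2 t=8 v=1: → [6,15),[0,9); WM=3
i=3 t=9 v=6: → [6,15); WM=9; [0,9) fires=3
i=4 t=18 v=8: → [18,27),[12,21); WM=9
i=5 t=30 v=3: → [30,39),[24,33); WM=30; [6,15) fires=2 [12,21) fires=1 [18,27) fires=1
i=6 t=9 v=3: DROP (t<30-1); WM=30
i=7 t=10 v=7: DROP (t<30-1); WM=30
i=8 t=30 v=5: → [30,39),[24,33); WM=30
i=9 t=30 v=6: → [30,39),[24,33); WM=30
i=10 t=14 v=9: DROP (t<30-1); WM=30
i=11 t=43 v=7: → [42,51),[36,45); WM=43; [24,33) fires=3 [30,39) fires=3
i=12 t=31 v=1: DROP (t<43-1); WM=43

[0,9)=3 [6,15)=2 [12,21)=1 [18,27)=1 [24,33)=3 [30,39)=3 [36,45)=1 [42,51)=1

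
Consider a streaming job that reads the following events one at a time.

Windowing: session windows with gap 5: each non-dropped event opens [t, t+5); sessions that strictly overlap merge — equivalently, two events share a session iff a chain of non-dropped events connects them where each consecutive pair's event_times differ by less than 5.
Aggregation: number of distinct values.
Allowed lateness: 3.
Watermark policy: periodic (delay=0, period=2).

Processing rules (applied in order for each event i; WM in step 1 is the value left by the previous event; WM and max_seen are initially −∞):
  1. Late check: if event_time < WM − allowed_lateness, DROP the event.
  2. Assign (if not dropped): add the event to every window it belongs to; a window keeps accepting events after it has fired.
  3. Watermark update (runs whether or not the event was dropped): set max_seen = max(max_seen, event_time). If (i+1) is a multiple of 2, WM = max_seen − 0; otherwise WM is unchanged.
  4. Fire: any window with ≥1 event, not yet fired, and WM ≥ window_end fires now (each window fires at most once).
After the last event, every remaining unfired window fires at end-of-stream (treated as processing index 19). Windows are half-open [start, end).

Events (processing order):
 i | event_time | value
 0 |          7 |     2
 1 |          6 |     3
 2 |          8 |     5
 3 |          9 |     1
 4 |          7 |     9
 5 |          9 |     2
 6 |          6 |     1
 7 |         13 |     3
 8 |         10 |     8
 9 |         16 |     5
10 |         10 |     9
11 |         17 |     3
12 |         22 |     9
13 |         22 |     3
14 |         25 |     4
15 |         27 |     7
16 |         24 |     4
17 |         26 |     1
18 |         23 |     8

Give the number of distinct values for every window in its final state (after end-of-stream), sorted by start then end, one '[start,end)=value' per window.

[6,22)=6 [22,32)=5

i=0 t=7 v=2: → [7,12); WM=−∞
i=1 t=6 v=3: → [6,12); WM=7
i=2 t=8 v=5: → [6,13); WM=7
i=3 t=9 v=1: → [6,14); WM=9
i=4 t=7 v=9: → [6,14); WM=9
i=5 t=9 v=2: → [6,14); WM=9
i=6 t=6 v=1: → [6,14); WM=9
i=7 t=13 v=3: → [6,18); WM=13
i=8 t=10 v=8: → [6,18); WM=13
i=9 t=16 v=5: → [6,21); WM=16
i=10 t=10 v=9: DROP (t<16-3); WM=16
i=11 t=17 v=3: → [6,22); WM=17
i=12 t=22 v=9: → [22,27); WM=17
i=13 t=22 v=3: → [22,27); WM=22
i=14 t=25 v=4: → [22,30); WM=22
i=15 t=27 v=7: → [22,32); WM=27
i=16 t=24 v=4: → [22,32); WM=27
i=17 t=26 v=1: → [22,32); WM=27
i=18 t=23 v=8: DROP (t<27-3); WM=27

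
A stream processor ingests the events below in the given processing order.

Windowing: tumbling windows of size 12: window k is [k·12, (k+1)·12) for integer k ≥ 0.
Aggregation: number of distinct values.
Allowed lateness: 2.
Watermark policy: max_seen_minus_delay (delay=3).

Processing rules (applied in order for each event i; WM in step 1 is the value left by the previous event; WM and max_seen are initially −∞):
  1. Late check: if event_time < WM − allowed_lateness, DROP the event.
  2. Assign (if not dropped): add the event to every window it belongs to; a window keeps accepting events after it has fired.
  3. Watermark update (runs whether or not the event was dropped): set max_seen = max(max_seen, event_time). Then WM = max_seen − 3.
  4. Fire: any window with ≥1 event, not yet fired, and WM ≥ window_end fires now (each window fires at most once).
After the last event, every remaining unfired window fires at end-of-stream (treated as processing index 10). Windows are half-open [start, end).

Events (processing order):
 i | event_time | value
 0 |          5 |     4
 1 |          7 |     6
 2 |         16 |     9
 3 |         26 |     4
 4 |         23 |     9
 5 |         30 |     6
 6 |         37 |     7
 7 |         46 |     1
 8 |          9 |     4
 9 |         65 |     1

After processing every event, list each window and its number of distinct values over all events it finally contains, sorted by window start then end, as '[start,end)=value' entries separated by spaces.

i=0 t=5 v=4: → [0,12); WM=2
i=1 t=7 v=6: → [0,12); WM=4
i=2 t=16 v=9: → [12,24); WM=13; [0,12) fires=2
i=3 t=26 v=4: → [24,36); WM=23
i=4 t=23 v=9: → [12,24); WM=23
i=5 t=30 v=6: → [24,36); WM=27; [12,24) fires=1
i=6 t=37 v=7: → [36,48); WM=34
i=7 t=46 v=1: → [36,48); WM=43; [24,36) fires=2
i=8 t=9 v=4: DROP (t<43-2); WM=43
i=9 t=65 v=1: → [60,72); WM=62; [36,48) fires=2

[0,12)=2 [12,24)=1 [24,36)=2 [36,48)=2 [60,72)=1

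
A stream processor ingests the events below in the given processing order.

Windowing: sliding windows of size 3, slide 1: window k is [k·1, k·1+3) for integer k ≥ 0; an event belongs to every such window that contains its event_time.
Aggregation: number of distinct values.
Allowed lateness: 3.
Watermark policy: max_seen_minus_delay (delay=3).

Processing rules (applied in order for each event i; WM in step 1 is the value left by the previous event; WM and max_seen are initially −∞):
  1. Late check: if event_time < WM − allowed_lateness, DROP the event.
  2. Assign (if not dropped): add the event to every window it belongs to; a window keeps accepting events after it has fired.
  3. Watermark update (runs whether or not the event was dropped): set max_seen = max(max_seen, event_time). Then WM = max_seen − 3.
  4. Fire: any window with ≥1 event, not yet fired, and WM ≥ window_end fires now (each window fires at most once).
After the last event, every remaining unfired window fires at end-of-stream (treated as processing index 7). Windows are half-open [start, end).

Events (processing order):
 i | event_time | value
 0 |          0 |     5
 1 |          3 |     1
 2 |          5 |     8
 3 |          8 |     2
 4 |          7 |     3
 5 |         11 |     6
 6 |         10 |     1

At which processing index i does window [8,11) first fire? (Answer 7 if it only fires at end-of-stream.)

7

i=0 t=0 v=5: → [0,3); WM=-3
i=1 t=3 v=1: → [3,6),[2,5),[1,4); WM=0
i=2 t=5 v=8: → [5,8),[4,7),[3,6); WM=2
i=3 t=8 v=2: → [8,11),[7,10),[6,9); WM=5; [0,3) fires=1 [1,4) fires=1 [2,5) fires=1
i=4 t=7 v=3: → [7,10),[6,9),[5,8); WM=5
i=5 t=11 v=6: → [11,14),[10,13),[9,12); WM=8; [3,6) fires=2 [4,7) fires=1 [5,8) fires=2
i=6 t=10 v=1: → [10,13),[9,12),[8,11); WM=8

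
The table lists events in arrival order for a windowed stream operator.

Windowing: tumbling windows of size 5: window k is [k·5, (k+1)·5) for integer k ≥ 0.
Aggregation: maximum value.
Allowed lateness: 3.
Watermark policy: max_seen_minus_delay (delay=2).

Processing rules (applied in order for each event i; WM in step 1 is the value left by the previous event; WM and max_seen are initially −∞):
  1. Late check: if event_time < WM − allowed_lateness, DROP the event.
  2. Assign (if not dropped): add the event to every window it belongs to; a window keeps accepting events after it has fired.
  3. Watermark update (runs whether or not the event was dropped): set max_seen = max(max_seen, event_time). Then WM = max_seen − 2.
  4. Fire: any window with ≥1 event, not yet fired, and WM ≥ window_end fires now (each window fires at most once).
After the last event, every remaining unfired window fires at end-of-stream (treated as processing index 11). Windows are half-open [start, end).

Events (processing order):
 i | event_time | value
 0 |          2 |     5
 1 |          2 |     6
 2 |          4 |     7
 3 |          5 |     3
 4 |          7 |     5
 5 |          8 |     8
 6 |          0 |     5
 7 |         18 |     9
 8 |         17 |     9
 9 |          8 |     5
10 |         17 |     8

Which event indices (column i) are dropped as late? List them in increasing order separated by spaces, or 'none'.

i=0 t=2 v=5: → [0,5); WM=0
i=1 t=2 v=6: → [0,5); WM=0
i=2 t=4 v=7: → [0,5); WM=2
i=3 t=5 v=3: → [5,10); WM=3
i=4 t=7 v=5: → [5,10); WM=5; [0,5) fires=7
i=5 t=8 v=8: → [5,10); WM=6
i=6 t=0 v=5: DROP (t<6-3); WM=6
i=7 t=18 v=9: → [15,20); WM=16; [5,10) fires=8
i=8 t=17 v=9: → [15,20); WM=16
i=9 t=8 v=5: DROP (t<16-3); WM=16
i=10 t=17 v=8: → [15,20); WM=16

6 9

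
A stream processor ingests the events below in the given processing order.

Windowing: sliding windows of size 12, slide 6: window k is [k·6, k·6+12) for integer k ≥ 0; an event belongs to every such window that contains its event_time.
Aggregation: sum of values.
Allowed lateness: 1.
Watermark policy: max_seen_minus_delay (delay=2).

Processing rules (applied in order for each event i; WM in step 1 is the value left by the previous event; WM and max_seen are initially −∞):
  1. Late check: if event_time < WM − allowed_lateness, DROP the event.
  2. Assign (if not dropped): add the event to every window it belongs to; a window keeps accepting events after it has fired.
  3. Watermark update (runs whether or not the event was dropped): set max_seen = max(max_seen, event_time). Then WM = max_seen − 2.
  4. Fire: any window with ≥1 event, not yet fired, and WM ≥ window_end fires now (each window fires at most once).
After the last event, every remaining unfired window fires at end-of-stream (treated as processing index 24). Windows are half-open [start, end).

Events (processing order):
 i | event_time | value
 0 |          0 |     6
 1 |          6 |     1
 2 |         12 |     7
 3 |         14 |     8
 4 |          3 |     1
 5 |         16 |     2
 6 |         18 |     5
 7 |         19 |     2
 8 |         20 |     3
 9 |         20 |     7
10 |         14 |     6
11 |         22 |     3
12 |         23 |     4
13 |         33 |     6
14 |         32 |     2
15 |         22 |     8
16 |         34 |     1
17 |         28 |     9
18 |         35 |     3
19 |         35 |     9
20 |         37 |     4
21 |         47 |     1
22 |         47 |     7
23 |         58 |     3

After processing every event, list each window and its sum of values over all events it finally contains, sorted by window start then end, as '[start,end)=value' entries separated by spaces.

i=0 t=0 v=6: → [0,12); WM=-2
i=1 t=6 v=1: → [6,18),[0,12); WM=4
i=2 t=12 v=7: → [12,24),[6,18); WM=10
i=3 t=14 v=8: → [12,24),[6,18); WM=12; [0,12) fires=7
i=4 t=3 v=1: DROP (t<12-1); WM=12
i=5 t=16 v=2: → [12,24),[6,18); WM=14
i=6 t=18 v=5: → [18,30),[12,24); WM=16
i=7 t=19 v=2: → [18,30),[12,24); WM=17
i=8 t=20 v=3: → [18,30),[12,24); WM=18; [6,18) fires=18
i=9 t=20 v=7: → [18,30),[12,24); WM=18
i=10 t=14 v=6: DROP (t<18-1); WM=18
i=11 t=22 v=3: → [18,30),[12,24); WM=20
i=12 t=23 v=4: → [18,30),[12,24); WM=21
i=13 t=33 v=6: → [30,42),[24,36); WM=31; [12,24) fires=41 [18,30) fires=24
i=14 t=32 v=2: → [30,42),[24,36); WM=31
i=15 t=22 v=8: DROP (t<31-1); WM=31
i=16 t=34 v=1: → [30,42),[24,36); WM=32
i=17 t=28 v=9: DROP (t<32-1); WM=32
i=18 t=35 v=3: → [30,42),[24,36); WM=33
i=19 t=35 v=9: → [30,42),[24,36); WM=33
i=20 t=37 v=4: → [36,48),[30,42); WM=35
i=21 t=47 v=1: → [42,54),[36,48); WM=45; [24,36) fires=21 [30,42) fires=25
i=22 t=47 v=7: → [42,54),[36,48); WM=45
i=23 t=58 v=3: → [54,66),[48,60); WM=56; [36,48) fires=12 [42,54) fires=8

[0,12)=7 [6,18)=18 [12,24)=41 [18,30)=24 [24,36)=21 [30,42)=25 [36,48)=12 [42,54)=8 [48,60)=3 [54,66)=3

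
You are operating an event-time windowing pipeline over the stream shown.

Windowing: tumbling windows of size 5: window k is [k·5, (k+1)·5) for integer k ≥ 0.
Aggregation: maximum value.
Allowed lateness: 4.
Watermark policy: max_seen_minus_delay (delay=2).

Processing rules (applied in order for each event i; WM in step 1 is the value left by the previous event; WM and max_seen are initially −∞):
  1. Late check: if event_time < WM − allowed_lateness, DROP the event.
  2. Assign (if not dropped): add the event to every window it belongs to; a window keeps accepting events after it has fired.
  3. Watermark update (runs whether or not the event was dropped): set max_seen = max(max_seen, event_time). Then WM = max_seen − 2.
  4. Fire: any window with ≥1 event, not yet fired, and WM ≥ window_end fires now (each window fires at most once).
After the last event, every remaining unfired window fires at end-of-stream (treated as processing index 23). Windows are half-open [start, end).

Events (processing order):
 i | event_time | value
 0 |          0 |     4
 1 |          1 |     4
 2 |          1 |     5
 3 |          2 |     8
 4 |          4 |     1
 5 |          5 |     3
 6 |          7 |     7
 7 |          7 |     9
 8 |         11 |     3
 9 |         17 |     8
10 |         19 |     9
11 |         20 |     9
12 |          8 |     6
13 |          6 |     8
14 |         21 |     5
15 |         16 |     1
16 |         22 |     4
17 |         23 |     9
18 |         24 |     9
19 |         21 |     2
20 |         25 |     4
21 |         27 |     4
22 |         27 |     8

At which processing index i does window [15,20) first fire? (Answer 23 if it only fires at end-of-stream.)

i=0 t=0 v=4: → [0,5); WM=-2
i=1 t=1 v=4: → [0,5); WM=-1
i=2 t=1 v=5: → [0,5); WM=-1
i=3 t=2 v=8: → [0,5); WM=0
i=4 t=4 v=1: → [0,5); WM=2
i=5 t=5 v=3: → [5,10); WM=3
i=6 t=7 v=7: → [5,10); WM=5; [0,5) fires=8
i=7 t=7 v=9: → [5,10); WM=5
i=8 t=11 v=3: → [10,15); WM=9
i=9 t=17 v=8: → [15,20); WM=15; [5,10) fires=9 [10,15) fires=3
i=10 t=19 v=9: → [15,20); WM=17
i=11 t=20 v=9: → [20,25); WM=18
i=12 t=8 v=6: DROP (t<18-4); WM=18
i=13 t=6 v=8: DROP (t<18-4); WM=18
i=14 t=21 v=5: → [20,25); WM=19
i=15 t=16 v=1: → [15,20); WM=19
i=16 t=22 v=4: → [20,25); WM=20; [15,20) fires=9
i=17 t=23 v=9: → [20,25); WM=21
i=18 t=24 v=9: → [20,25); WM=22
i=19 t=21 v=2: → [20,25); WM=22
i=20 t=25 v=4: → [25,30); WM=23
i=21 t=27 v=4: → [25,30); WM=25; [20,25) fires=9
i=22 t=27 v=8: → [25,30); WM=25

16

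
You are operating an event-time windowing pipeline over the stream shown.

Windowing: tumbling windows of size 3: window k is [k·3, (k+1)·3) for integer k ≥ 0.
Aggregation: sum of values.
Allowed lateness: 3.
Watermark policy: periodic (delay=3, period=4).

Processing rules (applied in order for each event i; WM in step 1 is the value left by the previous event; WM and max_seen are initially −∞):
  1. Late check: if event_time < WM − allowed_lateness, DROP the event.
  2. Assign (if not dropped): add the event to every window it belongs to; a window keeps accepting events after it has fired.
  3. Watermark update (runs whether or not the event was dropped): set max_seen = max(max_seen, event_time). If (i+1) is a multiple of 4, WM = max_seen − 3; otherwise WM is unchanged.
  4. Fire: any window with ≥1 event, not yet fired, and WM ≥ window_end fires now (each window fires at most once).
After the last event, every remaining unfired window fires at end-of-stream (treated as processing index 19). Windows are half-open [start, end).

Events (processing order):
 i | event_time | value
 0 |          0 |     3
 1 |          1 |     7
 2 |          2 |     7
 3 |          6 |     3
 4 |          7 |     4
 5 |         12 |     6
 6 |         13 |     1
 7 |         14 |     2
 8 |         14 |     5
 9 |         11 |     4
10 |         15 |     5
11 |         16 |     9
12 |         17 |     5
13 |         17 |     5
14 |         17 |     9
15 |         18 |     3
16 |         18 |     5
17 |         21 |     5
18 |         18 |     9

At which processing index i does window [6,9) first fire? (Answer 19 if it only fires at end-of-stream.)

7

i=0 t=0 v=3: → [0,3); WM=−∞
i=1 t=1 v=7: → [0,3); WM=−∞
i=2 t=2 v=7: → [0,3); WM=−∞
i=3 t=6 v=3: → [6,9); WM=3; [0,3) fires=17
i=4 t=7 v=4: → [6,9); WM=3
i=5 t=12 v=6: → [12,15); WM=3
i=6 t=13 v=1: → [12,15); WM=3
i=7 t=14 v=2: → [12,15); WM=11; [6,9) fires=7
i=8 t=14 v=5: → [12,15); WM=11
i=9 t=11 v=4: → [9,12); WM=11
i=10 t=15 v=5: → [15,18); WM=11
i=11 t=16 v=9: → [15,18); WM=13; [9,12) fires=4
i=12 t=17 v=5: → [15,18); WM=13
i=13 t=17 v=5: → [15,18); WM=13
i=14 t=17 v=9: → [15,18); WM=13
i=15 t=18 v=3: → [18,21); WM=15; [12,15) fires=14
i=16 t=18 v=5: → [18,21); WM=15
i=17 t=21 v=5: → [21,24); WM=15
i=18 t=18 v=9: → [18,21); WM=15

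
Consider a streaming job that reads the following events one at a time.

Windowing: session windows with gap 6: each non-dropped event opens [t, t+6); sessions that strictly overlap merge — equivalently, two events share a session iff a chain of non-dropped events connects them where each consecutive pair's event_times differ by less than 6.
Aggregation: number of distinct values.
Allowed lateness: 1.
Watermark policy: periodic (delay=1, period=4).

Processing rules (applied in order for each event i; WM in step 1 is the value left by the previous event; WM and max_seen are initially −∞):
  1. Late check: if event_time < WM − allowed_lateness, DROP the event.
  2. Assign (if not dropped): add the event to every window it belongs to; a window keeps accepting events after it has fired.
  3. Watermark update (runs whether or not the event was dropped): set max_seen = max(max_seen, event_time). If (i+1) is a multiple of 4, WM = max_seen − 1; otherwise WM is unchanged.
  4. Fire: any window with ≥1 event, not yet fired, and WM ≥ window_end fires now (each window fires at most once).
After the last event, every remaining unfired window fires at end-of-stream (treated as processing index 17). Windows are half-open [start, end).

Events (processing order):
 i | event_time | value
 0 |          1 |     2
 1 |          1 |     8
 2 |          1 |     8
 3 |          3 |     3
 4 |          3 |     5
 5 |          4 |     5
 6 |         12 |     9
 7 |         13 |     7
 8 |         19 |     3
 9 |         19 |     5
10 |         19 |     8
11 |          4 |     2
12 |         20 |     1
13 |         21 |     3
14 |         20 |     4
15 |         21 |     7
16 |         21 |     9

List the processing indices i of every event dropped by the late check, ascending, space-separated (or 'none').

i=0 t=1 v=2: → [1,7); WM=−∞
i=1 t=1 v=8: → [1,7); WM=−∞
i=2 t=1 v=8: → [1,7); WM=−∞
i=3 t=3 v=3: → [1,9); WM=2
i=4 t=3 v=5: → [1,9); WM=2
i=5 t=4 v=5: → [1,10); WM=2
i=6 t=12 v=9: → [12,18); WM=2
i=7 t=13 v=7: → [12,19); WM=12
i=8 t=19 v=3: → [19,25); WM=12
i=9 t=19 v=5: → [19,25); WM=12
i=10 t=19 v=8: → [19,25); WM=12
i=11 t=4 v=2: DROP (t<12-1); WM=18
i=12 t=20 v=1: → [19,26); WM=18
i=13 t=21 v=3: → [19,27); WM=18
i=14 t=20 v=4: → [19,27); WM=18
i=15 t=21 v=7: → [19,27); WM=20
i=16 t=21 v=9: → [19,27); WM=20

11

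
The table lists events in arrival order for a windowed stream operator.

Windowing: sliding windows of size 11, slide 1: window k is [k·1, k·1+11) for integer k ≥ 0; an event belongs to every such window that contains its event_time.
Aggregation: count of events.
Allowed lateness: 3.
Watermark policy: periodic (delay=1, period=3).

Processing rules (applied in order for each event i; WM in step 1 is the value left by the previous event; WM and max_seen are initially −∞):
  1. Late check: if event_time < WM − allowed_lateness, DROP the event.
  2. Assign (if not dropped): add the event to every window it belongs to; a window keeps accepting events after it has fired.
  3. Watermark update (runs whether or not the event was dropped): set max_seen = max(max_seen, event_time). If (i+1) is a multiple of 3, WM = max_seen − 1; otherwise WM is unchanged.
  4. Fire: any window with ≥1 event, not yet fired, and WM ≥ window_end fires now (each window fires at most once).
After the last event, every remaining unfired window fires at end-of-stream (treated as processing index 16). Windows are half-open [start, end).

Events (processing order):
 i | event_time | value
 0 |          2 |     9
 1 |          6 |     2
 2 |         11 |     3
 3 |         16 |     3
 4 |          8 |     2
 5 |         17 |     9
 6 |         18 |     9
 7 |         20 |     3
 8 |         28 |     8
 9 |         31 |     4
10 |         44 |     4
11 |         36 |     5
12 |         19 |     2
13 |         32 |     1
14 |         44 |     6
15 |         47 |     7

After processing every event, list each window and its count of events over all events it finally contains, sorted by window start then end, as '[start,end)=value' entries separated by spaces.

i=0 t=2 v=9: → [2,13),[1,12),[0,11); WM=−∞
i=1 t=6 v=2: → [6,17),[5,16),[4,15),[3,14),[2,13),[1,12),[0,11); WM=−∞
i=2 t=11 v=3: → [11,22),[10,21),[9,20),[8,19),[7,18),[6,17),[5,16),[4,15),[3,14),[2,13),[1,12); WM=10
i=3 t=16 v=3: → [16,27),[15,26),[14,25),[13,24),[12,23),[11,22),[10,21),[9,20),[8,19),[7,18),[6,17); WM=10
i=4 t=8 v=2: → [8,19),[7,18),[6,17),[5,16),[4,15),[3,14),[2,13),[1,12),[0,11); WM=10
i=5 t=17 v=9: → [17,28),[16,27),[15,26),[14,25),[13,24),[12,23),[11,22),[10,21),[9,20),[8,19),[7,18); WM=16; [0,11) fires=3 [1,12) fires=4 [2,13) fires=4 [3,14) fires=3 [4,15) fires=3 [5,16) fires=3
i=6 t=18 v=9: → [18,29),[17,28),[16,27),[15,26),[14,25),[13,24),[12,23),[11,22),[10,21),[9,20),[8,19); WM=16
i=7 t=20 v=3: → [20,31),[19,30),[18,29),[17,28),[16,27),[15,26),[14,25),[13,24),[12,23),[11,22),[10,21); WM=16
i=8 t=28 v=8: → [28,39),[27,38),[26,37),[25,36),[24,35),[23,34),[22,33),[21,32),[20,31),[19,30),[18,29); WM=27; [6,17) fires=4 [7,18) fires=4 [8,19) fires=5 [9,20) fires=4 [10,21) fires=5 [11,22) fires=5 [12,23) fires=4 [13,24) fires=4 [14,25) fires=4 [15,26) fires=4 [16,27) fires=4
i=9 t=31 v=4: → [31,42),[30,41),[29,40),[28,39),[27,38),[26,37),[25,36),[24,35),[23,34),[22,33),[21,32); WM=27
i=10 t=44 v=4: → [44,55),[43,54),[42,53),[41,52),[40,51),[39,50),[38,49),[37,48),[36,47),[35,46),[34,45); WM=27
i=11 t=36 v=5: → [36,47),[35,46),[34,45),[33,44),[32,43),[31,42),[30,41),[29,40),[28,39),[27,38),[26,37); WM=43; [17,28) fires=3 [18,29) fires=3 [19,30) fires=2 [20,31) fires=2 [21,32) fires=2 [22,33) fires=2 [23,34) fires=2 [24,35) fires=2 [25,36) fires=2 [26,37) fires=3 [27,38) fires=3 [28,39) fires=3 [29,40) fires=2 [30,41) fires=2 [31,42) fires=2 [32,43) fires=1
i=12 t=19 v=2: DROP (t<43-3); WM=43
i=13 t=32 v=1: DROP (t<43-3); WM=43
i=14 t=44 v=6: → [44,55),[43,54),[42,53),[41,52),[40,51),[39,50),[38,49),[37,48),[36,47),[35,46),[34,45); WM=43
i=15 t=47 v=7: → [47,58),[46,57),[45,56),[44,55),[43,54),[42,53),[41,52),[40,51),[39,50),[38,49),[37,48); WM=43

[0,11)=3 [1,12)=4 [2,13)=4 [3,14)=3 [4,15)=3 [5,16)=3 [6,17)=4 [7,18)=4 [8,19)=5 [9,20)=4 [10,21)=5 [11,22)=5 [12,23)=4 [13,24)=4 [14,25)=4 [15,26)=4 [16,27)=4 [17,28)=3 [18,29)=3 [19,30)=2 [20,31)=2 [21,32)=2 [22,33)=2 [23,34)=2 [24,35)=2 [25,36)=2 [26,37)=3 [27,38)=3 [28,39)=3 [29,40)=2 [30,41)=2 [31,42)=2 [32,43)=1 [33,44)=1 [34,45)=3 [35,46)=3 [36,47)=3 [37,48)=3 [38,49)=3 [39,50)=3 [40,51)=3 [41,52)=3 [42,53)=3 [43,54)=3 [44,55)=3 [45,56)=1 [46,57)=1 [47,58)=1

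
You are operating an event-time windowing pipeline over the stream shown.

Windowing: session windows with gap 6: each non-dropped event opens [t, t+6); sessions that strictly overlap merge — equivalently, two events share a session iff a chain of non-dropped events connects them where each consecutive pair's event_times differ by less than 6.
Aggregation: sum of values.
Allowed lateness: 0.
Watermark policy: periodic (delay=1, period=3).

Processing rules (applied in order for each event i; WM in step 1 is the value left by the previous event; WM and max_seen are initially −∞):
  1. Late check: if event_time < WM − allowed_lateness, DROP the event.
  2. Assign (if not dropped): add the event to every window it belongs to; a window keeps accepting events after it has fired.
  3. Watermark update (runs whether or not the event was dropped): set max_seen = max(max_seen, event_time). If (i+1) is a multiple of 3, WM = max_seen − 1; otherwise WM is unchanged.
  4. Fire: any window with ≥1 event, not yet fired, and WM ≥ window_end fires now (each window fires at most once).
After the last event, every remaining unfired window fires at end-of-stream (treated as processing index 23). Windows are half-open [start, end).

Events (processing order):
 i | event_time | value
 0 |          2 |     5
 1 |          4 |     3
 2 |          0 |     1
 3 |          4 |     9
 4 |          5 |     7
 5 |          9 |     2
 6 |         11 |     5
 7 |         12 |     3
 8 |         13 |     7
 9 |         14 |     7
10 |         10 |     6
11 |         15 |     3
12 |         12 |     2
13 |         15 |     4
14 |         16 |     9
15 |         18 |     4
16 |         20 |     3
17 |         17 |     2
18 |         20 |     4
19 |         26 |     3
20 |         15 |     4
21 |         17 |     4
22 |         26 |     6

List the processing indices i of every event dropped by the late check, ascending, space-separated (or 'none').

10 12 20 21

i=0 t=2 v=5: → [2,8); WM=−∞
i=1 t=4 v=3: → [2,10); WM=−∞
i=2 t=0 v=1: → [0,10); WM=3
i=3 t=4 v=9: → [0,10); WM=3
i=4 t=5 v=7: → [0,11); WM=3
i=5 t=9 v=2: → [0,15); WM=8
i=6 t=11 v=5: → [0,17); WM=8
i=7 t=12 v=3: → [0,18); WM=8
i=8 t=13 v=7: → [0,19); WM=12
i=9 t=14 v=7: → [0,20); WM=12
i=10 t=10 v=6: DROP (t<12-0); WM=12
i=11 t=15 v=3: → [0,21); WM=14
i=12 t=12 v=2: DROP (t<14-0); WM=14
i=13 t=15 v=4: → [0,21); WM=14
i=14 t=16 v=9: → [0,22); WM=15
i=15 t=18 v=4: → [0,24); WM=15
i=16 t=20 v=3: → [0,26); WM=15
i=17 t=17 v=2: → [0,26); WM=19
i=18 t=20 v=4: → [0,26); WM=19
i=19 t=26 v=3: → [26,32); WM=19
i=20 t=15 v=4: DROP (t<19-0); WM=25
i=21 t=17 v=4: DROP (t<25-0); WM=25
i=22 t=26 v=6: → [26,32); WM=25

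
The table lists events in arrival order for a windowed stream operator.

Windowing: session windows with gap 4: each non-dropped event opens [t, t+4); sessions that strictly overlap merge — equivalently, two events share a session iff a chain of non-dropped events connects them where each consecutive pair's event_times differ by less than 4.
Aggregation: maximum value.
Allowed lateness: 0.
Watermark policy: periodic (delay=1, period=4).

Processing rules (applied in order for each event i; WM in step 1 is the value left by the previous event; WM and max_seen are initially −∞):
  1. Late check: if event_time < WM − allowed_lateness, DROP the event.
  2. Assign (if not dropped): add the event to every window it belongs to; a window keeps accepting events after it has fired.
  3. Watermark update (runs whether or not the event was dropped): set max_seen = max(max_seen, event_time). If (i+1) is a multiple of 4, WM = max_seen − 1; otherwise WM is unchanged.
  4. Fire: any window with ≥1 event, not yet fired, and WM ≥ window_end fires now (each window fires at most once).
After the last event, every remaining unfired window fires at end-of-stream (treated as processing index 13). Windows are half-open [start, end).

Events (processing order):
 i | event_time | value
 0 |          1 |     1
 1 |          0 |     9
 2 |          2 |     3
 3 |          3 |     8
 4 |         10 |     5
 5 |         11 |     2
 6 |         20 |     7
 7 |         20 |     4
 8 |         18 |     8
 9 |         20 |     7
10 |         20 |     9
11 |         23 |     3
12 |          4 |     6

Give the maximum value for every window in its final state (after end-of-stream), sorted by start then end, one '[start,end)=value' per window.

[0,7)=9 [10,15)=5 [20,27)=9

i=0 t=1 v=1: → [1,5); WM=−∞
i=1 t=0 v=9: → [0,5); WM=−∞
i=2 t=2 v=3: → [0,6); WM=−∞
i=3 t=3 v=8: → [0,7); WM=2
i=4 t=10 v=5: → [10,14); WM=2
i=5 t=11 v=2: → [10,15); WM=2
i=6 t=20 v=7: → [20,24); WM=2
i=7 t=20 v=4: → [20,24); WM=19
i=8 t=18 v=8: DROP (t<19-0); WM=19
i=9 t=20 v=7: → [20,24); WM=19
i=10 t=20 v=9: → [20,24); WM=19
i=11 t=23 v=3: → [20,27); WM=22
i=12 t=4 v=6: DROP (t<22-0); WM=22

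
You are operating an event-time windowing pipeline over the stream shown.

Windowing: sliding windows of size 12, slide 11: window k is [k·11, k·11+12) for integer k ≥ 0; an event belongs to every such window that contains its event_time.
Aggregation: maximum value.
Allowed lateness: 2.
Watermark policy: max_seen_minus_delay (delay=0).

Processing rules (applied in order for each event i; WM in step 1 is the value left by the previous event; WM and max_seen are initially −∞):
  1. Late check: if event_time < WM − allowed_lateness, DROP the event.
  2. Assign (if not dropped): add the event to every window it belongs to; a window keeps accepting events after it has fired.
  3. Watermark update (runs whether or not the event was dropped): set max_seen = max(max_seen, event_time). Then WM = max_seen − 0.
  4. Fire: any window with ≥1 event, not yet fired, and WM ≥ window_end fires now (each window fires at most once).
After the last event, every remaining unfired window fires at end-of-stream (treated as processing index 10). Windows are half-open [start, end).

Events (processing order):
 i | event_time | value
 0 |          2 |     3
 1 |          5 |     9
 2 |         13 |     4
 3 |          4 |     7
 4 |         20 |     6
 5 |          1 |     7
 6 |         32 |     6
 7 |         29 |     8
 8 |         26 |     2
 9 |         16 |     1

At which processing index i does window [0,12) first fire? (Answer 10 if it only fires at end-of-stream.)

2

i=0 t=2 v=3: → [0,12); WM=2
i=1 t=5 v=9: → [0,12); WM=5
i=2 t=13 v=4: → [11,23); WM=13; [0,12) fires=9
i=3 t=4 v=7: DROP (t<13-2); WM=13
i=4 t=20 v=6: → [11,23); WM=20
i=5 t=1 v=7: DROP (t<20-2); WM=20
i=6 t=32 v=6: → [22,34); WM=32; [11,23) fires=6
i=7 t=29 v=8: DROP (t<32-2); WM=32
i=8 t=26 v=2: DROP (t<32-2); WM=32
i=9 t=16 v=1: DROP (t<32-2); WM=32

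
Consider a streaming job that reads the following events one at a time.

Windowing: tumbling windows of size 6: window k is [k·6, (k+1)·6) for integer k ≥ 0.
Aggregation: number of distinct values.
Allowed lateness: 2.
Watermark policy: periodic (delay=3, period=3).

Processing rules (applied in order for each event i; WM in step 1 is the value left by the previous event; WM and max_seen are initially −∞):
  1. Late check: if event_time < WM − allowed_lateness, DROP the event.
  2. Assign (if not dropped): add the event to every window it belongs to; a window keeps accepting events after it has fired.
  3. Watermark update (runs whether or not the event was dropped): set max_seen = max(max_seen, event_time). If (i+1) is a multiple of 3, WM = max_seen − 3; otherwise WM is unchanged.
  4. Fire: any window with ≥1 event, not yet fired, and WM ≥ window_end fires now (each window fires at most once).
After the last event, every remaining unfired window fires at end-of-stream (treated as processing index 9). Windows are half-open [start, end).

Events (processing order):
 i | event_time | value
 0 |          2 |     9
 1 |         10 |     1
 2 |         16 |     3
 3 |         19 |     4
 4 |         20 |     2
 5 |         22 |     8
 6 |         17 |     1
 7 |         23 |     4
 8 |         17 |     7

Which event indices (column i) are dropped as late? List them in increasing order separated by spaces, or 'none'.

i=0 t=2 v=9: → [0,6); WM=−∞
i=1 t=10 v=1: → [6,12); WM=−∞
i=2 t=16 v=3: → [12,18); WM=13; [0,6) fires=1 [6,12) fires=1
i=3 t=19 v=4: → [18,24); WM=13
i=4 t=20 v=2: → [18,24); WM=13
i=5 t=22 v=8: → [18,24); WM=19; [12,18) fires=1
i=6 t=17 v=1: → [12,18); WM=19
i=7 t=23 v=4: → [18,24); WM=19
i=8 t=17 v=7: → [12,18); WM=20

none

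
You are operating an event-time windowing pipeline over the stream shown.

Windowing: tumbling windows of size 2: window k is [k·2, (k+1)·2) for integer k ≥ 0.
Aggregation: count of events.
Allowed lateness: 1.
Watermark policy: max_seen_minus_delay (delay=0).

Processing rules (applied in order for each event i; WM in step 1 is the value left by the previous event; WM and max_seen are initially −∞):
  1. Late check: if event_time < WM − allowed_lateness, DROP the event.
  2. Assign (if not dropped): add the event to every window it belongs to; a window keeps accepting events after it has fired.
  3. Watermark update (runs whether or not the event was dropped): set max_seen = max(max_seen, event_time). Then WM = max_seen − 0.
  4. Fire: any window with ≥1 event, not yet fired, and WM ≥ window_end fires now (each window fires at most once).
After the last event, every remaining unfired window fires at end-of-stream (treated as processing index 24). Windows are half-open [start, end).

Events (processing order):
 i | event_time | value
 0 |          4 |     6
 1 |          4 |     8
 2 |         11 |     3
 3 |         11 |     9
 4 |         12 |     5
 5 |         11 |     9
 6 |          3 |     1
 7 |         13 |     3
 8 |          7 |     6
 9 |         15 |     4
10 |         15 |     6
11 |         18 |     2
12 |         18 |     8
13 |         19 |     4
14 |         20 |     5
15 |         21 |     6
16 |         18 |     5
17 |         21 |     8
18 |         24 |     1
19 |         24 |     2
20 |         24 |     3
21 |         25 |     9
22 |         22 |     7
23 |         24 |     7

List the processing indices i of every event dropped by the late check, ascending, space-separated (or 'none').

i=0 t=4 v=6: → [4,6); WM=4
i=1 t=4 v=8: → [4,6); WM=4
i=2 t=11 v=3: → [10,12); WM=11; [4,6) fires=2
i=3 t=11 v=9: → [10,12); WM=11
i=4 t=12 v=5: → [12,14); WM=12; [10,12) fires=2
i=5 t=11 v=9: → [10,12); WM=12
i=6 t=3 v=1: DROP (t<12-1); WM=12
i=7 t=13 v=3: → [12,14); WM=13
i=8 t=7 v=6: DROP (t<13-1); WM=13
i=9 t=15 v=4: → [14,16); WM=15; [12,14) fires=2
i=10 t=15 v=6: → [14,16); WM=15
i=11 t=18 v=2: → [18,20); WM=18; [14,16) fires=2
i=12 t=18 v=8: → [18,20); WM=18
i=13 t=19 v=4: → [18,20); WM=19
i=14 t=20 v=5: → [20,22); WM=20; [18,20) fires=3
i=15 t=21 v=6: → [20,22); WM=21
i=16 t=18 v=5: DROP (t<21-1); WM=21
i=17 t=21 v=8: → [20,22); WM=21
i=18 t=24 v=1: → [24,26); WM=24; [20,22) fires=3
i=19 t=24 v=2: → [24,26); WM=24
i=20 t=24 v=3: → [24,26); WM=24
i=21 t=25 v=9: → [24,26); WM=25
i=22 t=22 v=7: DROP (t<25-1); WM=25
i=23 t=24 v=7: → [24,26); WM=25

6 8 16 22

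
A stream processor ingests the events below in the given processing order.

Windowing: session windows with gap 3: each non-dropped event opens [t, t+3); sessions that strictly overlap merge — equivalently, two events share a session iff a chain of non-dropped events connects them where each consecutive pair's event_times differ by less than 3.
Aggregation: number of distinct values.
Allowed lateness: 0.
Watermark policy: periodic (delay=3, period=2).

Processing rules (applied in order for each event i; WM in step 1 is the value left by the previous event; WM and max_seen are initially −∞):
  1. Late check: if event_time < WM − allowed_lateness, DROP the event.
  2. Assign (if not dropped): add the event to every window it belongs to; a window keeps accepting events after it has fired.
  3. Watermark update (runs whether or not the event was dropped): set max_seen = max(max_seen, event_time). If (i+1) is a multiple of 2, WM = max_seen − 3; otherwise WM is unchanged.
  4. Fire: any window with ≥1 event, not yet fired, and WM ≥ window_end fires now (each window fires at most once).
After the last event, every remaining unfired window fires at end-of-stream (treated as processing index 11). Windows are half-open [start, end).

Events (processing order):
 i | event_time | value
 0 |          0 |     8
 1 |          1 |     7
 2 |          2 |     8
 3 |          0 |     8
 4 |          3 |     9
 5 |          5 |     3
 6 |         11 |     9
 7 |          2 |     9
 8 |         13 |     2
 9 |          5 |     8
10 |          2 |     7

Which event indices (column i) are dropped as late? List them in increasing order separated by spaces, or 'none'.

9 10

i=0 t=0 v=8: → [0,3); WM=−∞
i=1 t=1 v=7: → [0,4); WM=-2
i=2 t=2 v=8: → [0,5); WM=-2
i=3 t=0 v=8: → [0,5); WM=-1
i=4 t=3 v=9: → [0,6); WM=-1
i=5 t=5 v=3: → [0,8); WM=2
i=6 t=11 v=9: → [11,14); WM=2
i=7 t=2 v=9: → [0,8); WM=8
i=8 t=13 v=2: → [11,16); WM=8
i=9 t=5 v=8: DROP (t<8-0); WM=10
i=10 t=2 v=7: DROP (t<10-0); WM=10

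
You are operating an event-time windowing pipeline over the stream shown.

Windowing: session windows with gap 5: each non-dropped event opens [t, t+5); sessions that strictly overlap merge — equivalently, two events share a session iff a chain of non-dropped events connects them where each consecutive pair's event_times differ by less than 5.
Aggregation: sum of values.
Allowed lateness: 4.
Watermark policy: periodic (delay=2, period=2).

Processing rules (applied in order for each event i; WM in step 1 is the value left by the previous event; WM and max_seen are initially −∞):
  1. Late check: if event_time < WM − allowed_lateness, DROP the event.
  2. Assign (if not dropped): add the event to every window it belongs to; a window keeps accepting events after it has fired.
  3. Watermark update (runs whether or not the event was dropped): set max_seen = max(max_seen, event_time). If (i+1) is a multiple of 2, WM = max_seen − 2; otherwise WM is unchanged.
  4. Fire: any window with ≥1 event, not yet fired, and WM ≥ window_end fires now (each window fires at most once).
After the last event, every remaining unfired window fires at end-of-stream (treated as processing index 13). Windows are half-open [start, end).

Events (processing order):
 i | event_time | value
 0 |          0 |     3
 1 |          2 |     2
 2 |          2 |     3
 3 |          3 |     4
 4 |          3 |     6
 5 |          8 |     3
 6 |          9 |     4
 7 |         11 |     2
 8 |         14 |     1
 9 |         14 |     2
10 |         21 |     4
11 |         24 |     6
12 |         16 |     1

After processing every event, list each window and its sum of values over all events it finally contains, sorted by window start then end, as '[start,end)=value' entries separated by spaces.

i=0 t=0 v=3: → [0,5); WM=−∞
i=1 t=2 v=2: → [0,7); WM=0
i=2 t=2 v=3: → [0,7); WM=0
i=3 t=3 v=4: → [0,8); WM=1
i=4 t=3 v=6: → [0,8); WM=1
i=5 t=8 v=3: → [8,13); WM=6
i=6 t=9 v=4: → [8,14); WM=6
i=7 t=11 v=2: → [8,16); WM=9
i=8 t=14 v=1: → [8,19); WM=9
i=9 t=14 v=2: → [8,19); WM=12
i=10 t=21 v=4: → [21,26); WM=12
i=11 t=24 v=6: → [21,29); WM=22
i=12 t=16 v=1: DROP (t<22-4); WM=22

[0,8)=18 [8,19)=12 [21,29)=10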